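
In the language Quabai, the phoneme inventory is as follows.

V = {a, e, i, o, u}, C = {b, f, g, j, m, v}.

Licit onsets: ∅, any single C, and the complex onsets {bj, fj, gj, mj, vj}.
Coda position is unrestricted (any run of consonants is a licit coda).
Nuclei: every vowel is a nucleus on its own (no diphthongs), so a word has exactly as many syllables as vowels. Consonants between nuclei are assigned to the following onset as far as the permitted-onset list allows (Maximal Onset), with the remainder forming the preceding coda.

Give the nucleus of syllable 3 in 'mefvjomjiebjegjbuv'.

i

Nuclei (vowels): e, o, i, e, e, u → 6 syllables.
The third nucleus (vowel 3 from the left) is /i/.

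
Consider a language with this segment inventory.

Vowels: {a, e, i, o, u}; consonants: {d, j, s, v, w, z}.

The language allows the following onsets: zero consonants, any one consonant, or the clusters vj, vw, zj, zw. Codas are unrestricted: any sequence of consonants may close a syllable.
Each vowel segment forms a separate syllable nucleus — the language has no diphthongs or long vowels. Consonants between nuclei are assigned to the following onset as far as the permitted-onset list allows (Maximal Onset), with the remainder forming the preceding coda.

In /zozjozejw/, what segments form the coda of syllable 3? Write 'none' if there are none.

jw

Vowels present: o, o, e; each is a nucleus, giving 3 syllables.
V1 /o/ – V2 /o/: /zj/ — entire cluster is a permitted onset → onset /zj/, coda ∅.
V2 /o/ – V3 /e/: /z/ is a single consonant, so it becomes the next onset.
Syllabification: zo.zjo.zejw.
Syllable 3 is /zejw/: onset /z/, nucleus /e/, coda /jw/.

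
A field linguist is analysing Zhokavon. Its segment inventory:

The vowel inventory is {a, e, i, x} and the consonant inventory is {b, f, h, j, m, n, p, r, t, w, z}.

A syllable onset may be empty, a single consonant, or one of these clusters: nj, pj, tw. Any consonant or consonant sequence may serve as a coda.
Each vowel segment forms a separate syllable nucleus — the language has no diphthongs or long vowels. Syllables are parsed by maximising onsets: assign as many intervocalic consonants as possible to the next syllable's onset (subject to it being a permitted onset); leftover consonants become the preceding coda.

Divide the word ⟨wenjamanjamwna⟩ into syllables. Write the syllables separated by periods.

The vowels are e, a, a, a, a — 5 nuclei, so 5 syllables.
/e…a/ gap (V1→V2): cluster /nj/ — /nj/ is itself a permitted onset, so the whole cluster goes right; preceding coda = ∅.
/a…a/ gap (V2→V3): just /m/ — single C goes to the following onset.
/a…a/ gap (V3→V4): /nj/ is a licit onset in full, so it all attaches to the next syllable.
/a…a/ gap (V4→V5): cluster /mwn/ — the longest permitted-onset suffix is /n/; onset = /n/, preceding coda = /mw/.

we.nja.ma.njamw.na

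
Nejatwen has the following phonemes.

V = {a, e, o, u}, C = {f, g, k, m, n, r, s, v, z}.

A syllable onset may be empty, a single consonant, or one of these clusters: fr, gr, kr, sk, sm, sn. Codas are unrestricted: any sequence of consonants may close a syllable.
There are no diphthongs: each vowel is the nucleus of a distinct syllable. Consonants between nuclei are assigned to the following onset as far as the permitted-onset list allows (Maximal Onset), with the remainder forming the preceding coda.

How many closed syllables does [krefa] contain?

Nuclei (vowels): e, a → 2 syllables.
Between /e/ (V1) and /a/ (V2): /f/ → onset of the next syllable (single consonants are always licit onsets).
So the parse is kre.fa.
Classifying each syllable: /kre/ (open), /fa/ (open).
Closed syllables: 0.

0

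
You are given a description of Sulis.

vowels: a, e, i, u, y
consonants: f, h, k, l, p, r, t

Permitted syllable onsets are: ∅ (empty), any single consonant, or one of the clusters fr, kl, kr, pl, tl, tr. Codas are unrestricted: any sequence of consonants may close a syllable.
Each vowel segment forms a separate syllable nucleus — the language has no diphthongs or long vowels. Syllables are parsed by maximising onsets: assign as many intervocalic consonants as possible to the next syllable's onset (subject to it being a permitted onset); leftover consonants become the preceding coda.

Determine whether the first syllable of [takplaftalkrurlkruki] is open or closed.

The vowels are a, a, a, u, u, i — 6 nuclei, so 6 syllables.
Between /a/ (V1) and /a/ (V2): /kpl/; trying suffixes from longest down, /pl/ is the first permitted one, so coda /k/ | onset /pl/.
Between /a/ (V2) and /a/ (V3): cluster /ft/ — the longest permitted-onset suffix is /t/; onset = /t/, preceding coda = /f/.
Between /a/ (V3) and /u/ (V4): /lkr/; trying suffixes from longest down, /kr/ is the first permitted one, so coda /l/ | onset /kr/.
Between /u/ (V4) and /u/ (V5): cluster /rlkr/ — the longest permitted-onset suffix is /kr/; onset = /kr/, preceding coda = /rl/.
Between /u/ (V5) and /i/ (V6): /k/ → onset of the next syllable (single consonants are always licit onsets).
Putting it together: tak.plaf.tal.krurl.kru.ki.
Syllable 1 is /tak/ with coda /k/, so it is closed.

closed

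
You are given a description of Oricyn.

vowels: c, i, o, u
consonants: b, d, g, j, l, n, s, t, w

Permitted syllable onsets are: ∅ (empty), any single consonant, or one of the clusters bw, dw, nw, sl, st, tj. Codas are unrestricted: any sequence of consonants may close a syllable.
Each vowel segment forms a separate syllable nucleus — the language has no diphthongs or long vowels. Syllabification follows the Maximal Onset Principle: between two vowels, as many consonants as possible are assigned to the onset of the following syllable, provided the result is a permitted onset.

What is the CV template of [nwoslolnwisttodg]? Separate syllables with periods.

Vowels present: o, o, i, o; each is a nucleus, giving 4 syllables.
Between /o/ (V1) and /o/ (V2): /sl/ — entire cluster is a permitted onset → onset /sl/, coda ∅.
Between /o/ (V2) and /i/ (V3): /lnw/ — longest licit onset from the right is /nw/, leaving /l/ as coda.
Between /i/ (V3) and /o/ (V4): /stt/ splits as /st/ + /t/ (/t/ is the longest suffix that is a licit onset).
Syllabification: nwo.slol.nwist.todg.
Mapping each syllable to C/V: /nwo/ → CCV, /slol/ → CCVC, /nwist/ → CCVCC, /todg/ → CVCC.

CCV.CCVC.CCVCC.CVCC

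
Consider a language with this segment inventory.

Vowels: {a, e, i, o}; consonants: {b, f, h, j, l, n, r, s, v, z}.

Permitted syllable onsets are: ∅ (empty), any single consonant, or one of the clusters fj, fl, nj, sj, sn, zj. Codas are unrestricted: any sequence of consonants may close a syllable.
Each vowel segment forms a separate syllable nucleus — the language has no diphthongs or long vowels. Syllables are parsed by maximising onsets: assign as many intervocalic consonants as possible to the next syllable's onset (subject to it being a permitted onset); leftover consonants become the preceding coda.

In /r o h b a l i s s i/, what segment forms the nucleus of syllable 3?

Nuclei (vowels): o, a, i, i → 4 syllables.
The third nucleus (vowel 3 from the left) is /i/.

i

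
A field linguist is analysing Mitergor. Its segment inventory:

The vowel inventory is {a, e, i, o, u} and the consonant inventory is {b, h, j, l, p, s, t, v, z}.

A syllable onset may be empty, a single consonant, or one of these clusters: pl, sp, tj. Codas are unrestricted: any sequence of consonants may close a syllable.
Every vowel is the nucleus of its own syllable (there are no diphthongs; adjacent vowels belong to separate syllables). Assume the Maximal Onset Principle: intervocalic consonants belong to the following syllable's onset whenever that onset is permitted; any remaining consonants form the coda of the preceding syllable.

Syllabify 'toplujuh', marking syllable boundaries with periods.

Vowels present: o, u, u; each is a nucleus, giving 3 syllables.
V1 /o/ – V2 /u/: cluster /pl/ — /pl/ is itself a permitted onset, so the whole cluster goes right; preceding coda = ∅.
V2 /u/ – V3 /u/: /j/ → onset of the next syllable (single consonants are always licit onsets).

to.plu.juh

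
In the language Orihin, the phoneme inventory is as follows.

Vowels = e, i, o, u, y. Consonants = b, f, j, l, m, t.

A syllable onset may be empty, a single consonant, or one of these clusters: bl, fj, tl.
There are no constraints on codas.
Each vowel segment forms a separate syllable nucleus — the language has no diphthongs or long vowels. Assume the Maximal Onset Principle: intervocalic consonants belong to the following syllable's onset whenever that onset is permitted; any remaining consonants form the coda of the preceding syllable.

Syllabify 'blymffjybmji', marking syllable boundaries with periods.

blymf.fjybm.ji

The vowels are y, y, i — 3 nuclei, so 3 syllables.
V1 /y/ – V2 /y/: /mffj/ splits as /mf/ + /fj/ (/fj/ is the longest suffix that is a licit onset).
V2 /y/ – V3 /i/: /bmj/ splits as /bm/ + /j/ (/j/ is the longest suffix that is a licit onset).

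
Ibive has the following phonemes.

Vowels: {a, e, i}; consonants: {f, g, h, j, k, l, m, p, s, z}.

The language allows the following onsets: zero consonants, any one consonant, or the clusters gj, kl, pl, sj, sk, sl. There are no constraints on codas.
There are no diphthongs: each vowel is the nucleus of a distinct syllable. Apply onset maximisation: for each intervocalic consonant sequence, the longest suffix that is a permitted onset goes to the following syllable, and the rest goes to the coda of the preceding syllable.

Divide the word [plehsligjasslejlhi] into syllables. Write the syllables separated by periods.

pleh.sli.gjas.slejl.hi

Vowels present: e, i, a, e, i; each is a nucleus, giving 5 syllables.
σ1/σ2 boundary: cluster /hsl/ — the longest permitted-onset suffix is /sl/; onset = /sl/, preceding coda = /h/.
σ2/σ3 boundary: cluster /gj/ — /gj/ is itself a permitted onset, so the whole cluster goes right; preceding coda = ∅.
σ3/σ4 boundary: cluster /ssl/ — the longest permitted-onset suffix is /sl/; onset = /sl/, preceding coda = /s/.
σ4/σ5 boundary: /jlh/; trying suffixes from longest down, /h/ is the first permitted one, so coda /jl/ | onset /h/.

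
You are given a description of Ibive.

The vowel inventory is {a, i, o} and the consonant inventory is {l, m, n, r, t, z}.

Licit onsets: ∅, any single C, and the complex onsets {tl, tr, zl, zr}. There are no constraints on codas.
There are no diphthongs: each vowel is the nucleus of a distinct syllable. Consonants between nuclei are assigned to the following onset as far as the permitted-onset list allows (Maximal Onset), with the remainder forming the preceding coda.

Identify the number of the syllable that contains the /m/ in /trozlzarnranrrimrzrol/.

Nuclei (vowels): o, a, a, i, o → 5 syllables.
V1 /o/ – V2 /a/: /zlz/; trying suffixes from longest down, /z/ is the first permitted one, so coda /zl/ | onset /z/.
V2 /a/ – V3 /a/: /rnr/ — longest licit onset from the right is /r/, leaving /rn/ as coda.
V3 /a/ – V4 /i/: cluster /nrr/ — the longest permitted-onset suffix is /r/; onset = /r/, preceding coda = /nr/.
V4 /i/ – V5 /o/: cluster /mrzr/ — the longest permitted-onset suffix is /zr/; onset = /zr/, preceding coda = /mr/.
Result: trozl.zarn.ranr.rimr.zrol.
The /m/ is in the coda of syllable 4 (/rimr/).

4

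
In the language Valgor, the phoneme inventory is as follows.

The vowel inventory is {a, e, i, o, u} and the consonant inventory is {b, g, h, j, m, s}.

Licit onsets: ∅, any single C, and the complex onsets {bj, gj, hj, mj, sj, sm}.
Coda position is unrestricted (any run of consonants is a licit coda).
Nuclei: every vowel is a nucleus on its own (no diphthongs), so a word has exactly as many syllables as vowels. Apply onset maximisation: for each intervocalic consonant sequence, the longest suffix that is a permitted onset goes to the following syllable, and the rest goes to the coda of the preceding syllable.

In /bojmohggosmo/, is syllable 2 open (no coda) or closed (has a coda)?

closed

Nuclei (vowels): o, o, o, o → 4 syllables.
/o…o/ gap (V1→V2): cluster /jm/ — the longest permitted-onset suffix is /m/; onset = /m/, preceding coda = /j/.
/o…o/ gap (V2→V3): /hgg/; trying suffixes from longest down, /g/ is the first permitted one, so coda /hg/ | onset /g/.
/o…o/ gap (V3→V4): /sm/ — entire cluster is a permitted onset → onset /sm/, coda ∅.
Putting it together: boj.mohg.go.smo.
Syllable 2 is /mohg/ with coda /hg/, so it is closed.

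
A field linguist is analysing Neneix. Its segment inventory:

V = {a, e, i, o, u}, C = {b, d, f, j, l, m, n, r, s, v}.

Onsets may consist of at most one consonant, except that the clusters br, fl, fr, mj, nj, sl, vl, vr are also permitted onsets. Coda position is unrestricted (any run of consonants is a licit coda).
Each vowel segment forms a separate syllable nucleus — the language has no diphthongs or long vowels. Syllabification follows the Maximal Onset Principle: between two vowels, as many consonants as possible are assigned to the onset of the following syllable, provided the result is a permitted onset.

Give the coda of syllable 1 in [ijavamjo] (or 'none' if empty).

Vowels present: i, a, a, o; each is a nucleus, giving 4 syllables.
σ1/σ2 boundary: /j/ is a single consonant, so it becomes the next onset.
σ2/σ3 boundary: just /v/ — single C goes to the following onset.
σ3/σ4 boundary: /mj/ is a licit onset in full, so it all attaches to the next syllable.
So the parse is i.ja.va.mjo.
Syllable 1 is /i/: onset ∅, nucleus /i/, coda ∅.

none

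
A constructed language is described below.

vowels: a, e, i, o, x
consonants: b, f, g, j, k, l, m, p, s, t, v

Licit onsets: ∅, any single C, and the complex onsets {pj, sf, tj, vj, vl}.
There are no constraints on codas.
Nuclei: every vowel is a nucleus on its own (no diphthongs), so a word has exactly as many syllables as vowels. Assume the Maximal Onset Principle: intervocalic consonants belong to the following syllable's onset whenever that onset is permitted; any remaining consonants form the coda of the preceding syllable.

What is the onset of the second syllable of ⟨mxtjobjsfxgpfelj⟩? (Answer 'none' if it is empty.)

tj

Nuclei (vowels): x, o, x, e → 4 syllables.
/x…o/ gap (V1→V2): /tj/ is a licit onset in full, so it all attaches to the next syllable.
/o…x/ gap (V2→V3): /bjsf/; trying suffixes from longest down, /sf/ is the first permitted one, so coda /bj/ | onset /sf/.
/x…e/ gap (V3→V4): cluster /gpf/ — the longest permitted-onset suffix is /f/; onset = /f/, preceding coda = /gp/.
So the parse is mx.tjobj.sfxgp.felj.
Syllable 2 is /tjobj/: onset /tj/, nucleus /o/, coda /bj/.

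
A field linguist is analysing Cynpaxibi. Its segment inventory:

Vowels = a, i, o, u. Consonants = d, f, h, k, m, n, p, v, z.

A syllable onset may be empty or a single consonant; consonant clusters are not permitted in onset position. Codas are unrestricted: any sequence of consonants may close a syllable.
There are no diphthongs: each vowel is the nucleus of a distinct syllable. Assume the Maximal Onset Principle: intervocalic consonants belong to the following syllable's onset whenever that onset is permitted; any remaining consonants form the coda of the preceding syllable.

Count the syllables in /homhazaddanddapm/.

The vowels are o, a, a, a, a — 5 nuclei, so 5 syllables.

5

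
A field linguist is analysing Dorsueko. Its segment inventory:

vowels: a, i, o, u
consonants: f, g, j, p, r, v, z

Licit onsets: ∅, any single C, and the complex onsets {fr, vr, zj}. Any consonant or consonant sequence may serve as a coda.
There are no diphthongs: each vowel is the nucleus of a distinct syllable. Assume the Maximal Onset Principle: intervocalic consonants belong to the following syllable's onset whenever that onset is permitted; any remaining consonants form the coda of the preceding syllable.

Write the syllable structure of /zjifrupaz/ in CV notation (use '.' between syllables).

CCV.CCV.CVC

Vowels present: i, u, a; each is a nucleus, giving 3 syllables.
V1 /i/ – V2 /u/: /fr/ is a licit onset in full, so it all attaches to the next syllable.
V2 /u/ – V3 /a/: /p/ is a single consonant, so it becomes the next onset.
So the parse is zji.fru.paz.
Mapping each syllable to C/V: /zji/ → CCV, /fru/ → CCV, /paz/ → CVC.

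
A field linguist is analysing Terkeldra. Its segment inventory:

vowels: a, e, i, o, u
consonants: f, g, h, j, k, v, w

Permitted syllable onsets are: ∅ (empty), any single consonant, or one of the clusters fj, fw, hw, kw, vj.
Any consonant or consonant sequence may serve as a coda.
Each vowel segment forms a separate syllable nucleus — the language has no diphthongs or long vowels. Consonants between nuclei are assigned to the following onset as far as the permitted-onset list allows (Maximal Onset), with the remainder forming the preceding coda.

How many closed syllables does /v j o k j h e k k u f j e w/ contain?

The vowels are o, e, u, e — 4 nuclei, so 4 syllables.
V1 /o/ – V2 /e/: /kjh/; trying suffixes from longest down, /h/ is the first permitted one, so coda /kj/ | onset /h/.
V2 /e/ – V3 /u/: /kk/; trying suffixes from longest down, /k/ is the first permitted one, so coda /k/ | onset /k/.
V3 /u/ – V4 /e/: /fj/ — entire cluster is a permitted onset → onset /fj/, coda ∅.
Syllabification: vjokj.hek.ku.fjew.
Classifying each syllable: /vjokj/ (closed), /hek/ (closed), /ku/ (open), /fjew/ (closed).
Closed syllables: 3.

3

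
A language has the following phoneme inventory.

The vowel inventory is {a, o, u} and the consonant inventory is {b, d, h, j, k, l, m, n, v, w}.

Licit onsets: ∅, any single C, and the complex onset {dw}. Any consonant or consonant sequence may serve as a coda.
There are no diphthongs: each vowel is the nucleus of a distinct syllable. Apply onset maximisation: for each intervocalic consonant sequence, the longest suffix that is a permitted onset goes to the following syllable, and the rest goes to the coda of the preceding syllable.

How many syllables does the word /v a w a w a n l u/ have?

4

Nuclei (vowels): a, a, a, u → 4 syllables.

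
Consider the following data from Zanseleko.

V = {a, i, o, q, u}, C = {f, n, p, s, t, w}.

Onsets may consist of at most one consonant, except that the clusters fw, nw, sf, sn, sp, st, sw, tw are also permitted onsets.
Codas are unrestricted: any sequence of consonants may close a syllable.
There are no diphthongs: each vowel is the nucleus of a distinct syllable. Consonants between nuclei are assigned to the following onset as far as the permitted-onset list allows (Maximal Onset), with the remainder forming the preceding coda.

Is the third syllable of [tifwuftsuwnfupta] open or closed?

Nuclei (vowels): i, u, u, u, a → 5 syllables.
/i…u/ gap (V1→V2): /fw/ is a licit onset in full, so it all attaches to the next syllable.
/u…u/ gap (V2→V3): /fts/ — longest licit onset from the right is /s/, leaving /ft/ as coda.
/u…u/ gap (V3→V4): /wnf/; trying suffixes from longest down, /f/ is the first permitted one, so coda /wn/ | onset /f/.
/u…a/ gap (V4→V5): /pt/ splits as /p/ + /t/ (/t/ is the longest suffix that is a licit onset).
So the parse is ti.fwuft.suwn.fup.ta.
Syllable 3 is /suwn/ with coda /wn/, so it is closed.

closed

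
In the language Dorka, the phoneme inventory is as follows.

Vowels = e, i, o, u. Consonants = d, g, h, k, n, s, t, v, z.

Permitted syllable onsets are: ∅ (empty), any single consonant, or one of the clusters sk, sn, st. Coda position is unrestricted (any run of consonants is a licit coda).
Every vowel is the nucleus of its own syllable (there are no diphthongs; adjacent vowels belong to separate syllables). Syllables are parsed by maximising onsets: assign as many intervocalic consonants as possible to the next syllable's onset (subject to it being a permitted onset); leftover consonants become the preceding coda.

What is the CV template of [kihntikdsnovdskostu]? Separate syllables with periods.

CVCC.CVCC.CCVCC.CCV.CCV

The vowels are i, i, o, o, u — 5 nuclei, so 5 syllables.
σ1/σ2 boundary: /hnt/ — longest licit onset from the right is /t/, leaving /hn/ as coda.
σ2/σ3 boundary: /kdsn/ — longest licit onset from the right is /sn/, leaving /kd/ as coda.
σ3/σ4 boundary: /vdsk/; trying suffixes from longest down, /sk/ is the first permitted one, so coda /vd/ | onset /sk/.
σ4/σ5 boundary: cluster /st/ — /st/ is itself a permitted onset, so the whole cluster goes right; preceding coda = ∅.
Result: kihn.tikd.snovd.sko.stu.
Mapping each syllable to C/V: /kihn/ → CVCC, /tikd/ → CVCC, /snovd/ → CCVCC, /sko/ → CCV, /stu/ → CCV.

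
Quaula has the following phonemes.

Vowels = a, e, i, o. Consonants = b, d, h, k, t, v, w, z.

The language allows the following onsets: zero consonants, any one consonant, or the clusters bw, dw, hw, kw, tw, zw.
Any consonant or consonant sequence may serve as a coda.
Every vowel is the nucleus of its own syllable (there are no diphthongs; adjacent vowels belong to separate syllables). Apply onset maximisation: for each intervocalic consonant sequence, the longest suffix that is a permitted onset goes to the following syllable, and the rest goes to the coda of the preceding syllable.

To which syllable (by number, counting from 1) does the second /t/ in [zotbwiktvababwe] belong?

2

Vowels present: o, i, a, a, e; each is a nucleus, giving 5 syllables.
/o…i/ gap (V1→V2): /tbw/; trying suffixes from longest down, /bw/ is the first permitted one, so coda /t/ | onset /bw/.
/i…a/ gap (V2→V3): cluster /ktv/ — the longest permitted-onset suffix is /v/; onset = /v/, preceding coda = /kt/.
/a…a/ gap (V3→V4): /b/ → onset of the next syllable (single consonants are always licit onsets).
/a…e/ gap (V4→V5): cluster /bw/ — /bw/ is itself a permitted onset, so the whole cluster goes right; preceding coda = ∅.
Syllabification: zot.bwikt.va.ba.bwe.
The second /t/ is in the coda of syllable 2 (/bwikt/).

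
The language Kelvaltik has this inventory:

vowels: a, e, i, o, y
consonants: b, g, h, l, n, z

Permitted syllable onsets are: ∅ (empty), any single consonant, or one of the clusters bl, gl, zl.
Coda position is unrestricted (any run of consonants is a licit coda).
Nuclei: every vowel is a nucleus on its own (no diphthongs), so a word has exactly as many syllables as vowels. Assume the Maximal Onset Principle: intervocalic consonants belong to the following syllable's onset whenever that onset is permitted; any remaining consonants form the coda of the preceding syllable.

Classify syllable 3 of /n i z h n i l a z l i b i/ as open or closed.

open

The vowels are i, i, a, i, i — 5 nuclei, so 5 syllables.
Between /i/ (V1) and /i/ (V2): /zhn/ splits as /zh/ + /n/ (/n/ is the longest suffix that is a licit onset).
Between /i/ (V2) and /a/ (V3): /l/ is a single consonant, so it becomes the next onset.
Between /a/ (V3) and /i/ (V4): /zl/ — entire cluster is a permitted onset → onset /zl/, coda ∅.
Between /i/ (V4) and /i/ (V5): /b/ → onset of the next syllable (single consonants are always licit onsets).
So the parse is nizh.ni.la.zli.bi.
Syllable 3 is /la/; it ends in its nucleus with no coda, so it is open.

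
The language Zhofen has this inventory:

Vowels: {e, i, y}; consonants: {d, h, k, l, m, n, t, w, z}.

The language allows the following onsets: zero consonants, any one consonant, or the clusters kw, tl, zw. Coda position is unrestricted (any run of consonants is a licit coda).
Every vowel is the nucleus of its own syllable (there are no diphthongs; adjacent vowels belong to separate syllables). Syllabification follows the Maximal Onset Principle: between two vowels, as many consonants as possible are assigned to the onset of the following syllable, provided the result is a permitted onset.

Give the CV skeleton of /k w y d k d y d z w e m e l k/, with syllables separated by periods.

CCVCC.CVC.CCV.CVCC

Vowels present: y, y, e, e; each is a nucleus, giving 4 syllables.
Between /y/ (V1) and /y/ (V2): /dkd/; trying suffixes from longest down, /d/ is the first permitted one, so coda /dk/ | onset /d/.
Between /y/ (V2) and /e/ (V3): /dzw/ splits as /d/ + /zw/ (/zw/ is the longest suffix that is a licit onset).
Between /e/ (V3) and /e/ (V4): just /m/ — single C goes to the following onset.
Syllabification: kwydk.dyd.zwe.melk.
Mapping each syllable to C/V: /kwydk/ → CCVCC, /dyd/ → CVC, /zwe/ → CCV, /melk/ → CVCC.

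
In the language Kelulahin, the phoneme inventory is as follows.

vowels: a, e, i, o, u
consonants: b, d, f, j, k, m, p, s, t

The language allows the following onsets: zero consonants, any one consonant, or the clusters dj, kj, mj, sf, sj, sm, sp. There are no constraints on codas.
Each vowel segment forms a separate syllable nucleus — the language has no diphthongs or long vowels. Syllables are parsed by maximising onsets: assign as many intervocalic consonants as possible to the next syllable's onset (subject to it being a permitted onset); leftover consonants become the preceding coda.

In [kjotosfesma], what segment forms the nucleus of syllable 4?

a

The vowels are o, o, e, a — 4 nuclei, so 4 syllables.
The fourth nucleus (vowel 4 from the left) is /a/.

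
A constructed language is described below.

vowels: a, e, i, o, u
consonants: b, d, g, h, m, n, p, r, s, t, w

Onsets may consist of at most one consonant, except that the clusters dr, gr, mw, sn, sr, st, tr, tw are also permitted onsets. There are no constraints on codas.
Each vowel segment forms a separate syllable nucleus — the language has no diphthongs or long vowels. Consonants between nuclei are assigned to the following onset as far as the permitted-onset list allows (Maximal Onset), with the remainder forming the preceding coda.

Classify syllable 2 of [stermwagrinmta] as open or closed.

Nuclei (vowels): e, a, i, a → 4 syllables.
σ1/σ2 boundary: /rmw/; trying suffixes from longest down, /mw/ is the first permitted one, so coda /r/ | onset /mw/.
σ2/σ3 boundary: /gr/ — entire cluster is a permitted onset → onset /gr/, coda ∅.
σ3/σ4 boundary: cluster /nmt/ — the longest permitted-onset suffix is /t/; onset = /t/, preceding coda = /nm/.
Syllabification: ster.mwa.grinm.ta.
Syllable 2 is /mwa/; it ends in its nucleus with no coda, so it is open.

open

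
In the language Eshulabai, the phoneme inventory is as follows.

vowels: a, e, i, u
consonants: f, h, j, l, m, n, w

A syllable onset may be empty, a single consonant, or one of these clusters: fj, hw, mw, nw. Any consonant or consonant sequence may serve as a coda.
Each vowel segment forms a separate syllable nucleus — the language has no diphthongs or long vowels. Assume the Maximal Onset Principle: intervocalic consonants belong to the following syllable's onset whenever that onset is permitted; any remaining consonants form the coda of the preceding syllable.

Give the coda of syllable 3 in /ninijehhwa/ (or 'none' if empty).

h

The vowels are i, i, e, a — 4 nuclei, so 4 syllables.
V1 /i/ – V2 /i/: /n/ → onset of the next syllable (single consonants are always licit onsets).
V2 /i/ – V3 /e/: /j/ is a single consonant, so it becomes the next onset.
V3 /e/ – V4 /a/: cluster /hhw/ — the longest permitted-onset suffix is /hw/; onset = /hw/, preceding coda = /h/.
So the parse is ni.ni.jeh.hwa.
Syllable 3 is /jeh/: onset /j/, nucleus /e/, coda /h/.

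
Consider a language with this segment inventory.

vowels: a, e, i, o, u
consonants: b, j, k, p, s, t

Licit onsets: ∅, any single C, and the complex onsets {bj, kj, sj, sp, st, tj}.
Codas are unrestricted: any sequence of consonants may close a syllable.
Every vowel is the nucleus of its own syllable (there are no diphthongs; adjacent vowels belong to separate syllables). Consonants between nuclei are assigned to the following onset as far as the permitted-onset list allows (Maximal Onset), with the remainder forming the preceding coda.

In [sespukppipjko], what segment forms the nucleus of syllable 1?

The vowels are e, u, i, o — 4 nuclei, so 4 syllables.
The first nucleus (vowel 1 from the left) is /e/.

e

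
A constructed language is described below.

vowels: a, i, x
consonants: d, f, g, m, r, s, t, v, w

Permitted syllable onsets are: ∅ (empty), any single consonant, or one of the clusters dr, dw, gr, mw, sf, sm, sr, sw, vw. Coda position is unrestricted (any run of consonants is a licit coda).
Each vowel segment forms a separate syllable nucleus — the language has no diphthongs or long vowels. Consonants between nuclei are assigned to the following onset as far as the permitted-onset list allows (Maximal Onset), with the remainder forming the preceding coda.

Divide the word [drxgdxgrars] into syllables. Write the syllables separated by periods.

drxg.dx.grars

The vowels are x, x, a — 3 nuclei, so 3 syllables.
V1 /x/ – V2 /x/: cluster /gd/ — the longest permitted-onset suffix is /d/; onset = /d/, preceding coda = /g/.
V2 /x/ – V3 /a/: /gr/ — entire cluster is a permitted onset → onset /gr/, coda ∅.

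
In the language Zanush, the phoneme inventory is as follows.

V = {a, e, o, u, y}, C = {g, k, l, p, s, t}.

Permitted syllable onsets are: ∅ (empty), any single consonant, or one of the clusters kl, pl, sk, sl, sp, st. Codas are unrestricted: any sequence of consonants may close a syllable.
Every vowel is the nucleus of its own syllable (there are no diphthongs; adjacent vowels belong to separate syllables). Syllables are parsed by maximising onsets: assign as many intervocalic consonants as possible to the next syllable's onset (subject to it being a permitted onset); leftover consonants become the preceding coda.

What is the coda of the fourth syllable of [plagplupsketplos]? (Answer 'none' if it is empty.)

s

The vowels are a, u, e, o — 4 nuclei, so 4 syllables.
/a…u/ gap (V1→V2): /gpl/ splits as /g/ + /pl/ (/pl/ is the longest suffix that is a licit onset).
/u…e/ gap (V2→V3): /psk/ — longest licit onset from the right is /sk/, leaving /p/ as coda.
/e…o/ gap (V3→V4): /tpl/ — longest licit onset from the right is /pl/, leaving /t/ as coda.
Putting it together: plag.plup.sket.plos.
Syllable 4 is /plos/: onset /pl/, nucleus /o/, coda /s/.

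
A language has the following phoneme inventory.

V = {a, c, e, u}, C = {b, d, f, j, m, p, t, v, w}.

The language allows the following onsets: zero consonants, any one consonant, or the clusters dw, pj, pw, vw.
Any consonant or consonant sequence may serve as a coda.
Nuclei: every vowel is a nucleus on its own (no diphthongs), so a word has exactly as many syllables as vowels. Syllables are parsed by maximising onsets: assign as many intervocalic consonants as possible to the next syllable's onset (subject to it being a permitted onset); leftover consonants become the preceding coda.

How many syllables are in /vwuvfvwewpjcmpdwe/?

Nuclei (vowels): u, e, c, e → 4 syllables.

4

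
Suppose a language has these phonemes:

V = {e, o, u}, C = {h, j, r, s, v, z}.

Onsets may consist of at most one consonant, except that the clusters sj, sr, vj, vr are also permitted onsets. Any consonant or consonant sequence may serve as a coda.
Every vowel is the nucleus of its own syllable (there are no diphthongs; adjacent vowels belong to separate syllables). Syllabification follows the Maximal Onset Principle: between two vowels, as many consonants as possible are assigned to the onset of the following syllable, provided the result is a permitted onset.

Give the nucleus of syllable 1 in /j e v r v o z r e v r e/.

e

Nuclei (vowels): e, o, e, e → 4 syllables.
The first nucleus (vowel 1 from the left) is /e/.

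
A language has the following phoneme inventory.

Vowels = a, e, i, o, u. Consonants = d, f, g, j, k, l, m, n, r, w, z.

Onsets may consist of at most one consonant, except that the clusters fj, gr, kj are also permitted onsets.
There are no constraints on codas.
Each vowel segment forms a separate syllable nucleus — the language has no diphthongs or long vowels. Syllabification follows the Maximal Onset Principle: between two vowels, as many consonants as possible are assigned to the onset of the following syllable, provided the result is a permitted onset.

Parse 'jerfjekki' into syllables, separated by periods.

jer.fjek.ki

Vowels present: e, e, i; each is a nucleus, giving 3 syllables.
/e…e/ gap (V1→V2): /rfj/ splits as /r/ + /fj/ (/fj/ is the longest suffix that is a licit onset).
/e…i/ gap (V2→V3): cluster /kk/ — the longest permitted-onset suffix is /k/; onset = /k/, preceding coda = /k/.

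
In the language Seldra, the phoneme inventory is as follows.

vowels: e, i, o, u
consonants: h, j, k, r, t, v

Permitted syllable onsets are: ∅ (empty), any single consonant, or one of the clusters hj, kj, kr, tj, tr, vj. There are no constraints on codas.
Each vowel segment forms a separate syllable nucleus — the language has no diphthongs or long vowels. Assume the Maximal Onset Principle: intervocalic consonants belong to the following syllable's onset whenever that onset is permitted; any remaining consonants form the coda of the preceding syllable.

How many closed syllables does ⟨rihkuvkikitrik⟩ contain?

Vowels present: i, u, i, i, i; each is a nucleus, giving 5 syllables.
V1 /i/ – V2 /u/: /hk/ — longest licit onset from the right is /k/, leaving /h/ as coda.
V2 /u/ – V3 /i/: /vk/ splits as /v/ + /k/ (/k/ is the longest suffix that is a licit onset).
V3 /i/ – V4 /i/: /k/ is a single consonant, so it becomes the next onset.
V4 /i/ – V5 /i/: /tr/ — entire cluster is a permitted onset → onset /tr/, coda ∅.
So the parse is rih.kuv.ki.ki.trik.
Classifying each syllable: /rih/ (closed), /kuv/ (closed), /ki/ (open), /ki/ (open), /trik/ (closed).
Closed syllables: 3.

3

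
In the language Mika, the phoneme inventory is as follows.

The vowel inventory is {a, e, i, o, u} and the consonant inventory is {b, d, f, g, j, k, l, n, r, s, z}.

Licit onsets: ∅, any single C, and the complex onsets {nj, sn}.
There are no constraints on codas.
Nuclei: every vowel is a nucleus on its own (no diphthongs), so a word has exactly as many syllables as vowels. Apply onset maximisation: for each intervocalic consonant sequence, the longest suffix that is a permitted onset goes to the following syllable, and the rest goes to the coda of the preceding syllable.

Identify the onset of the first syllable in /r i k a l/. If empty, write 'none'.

r

Nuclei (vowels): i, a → 2 syllables.
Between /i/ (V1) and /a/ (V2): just /k/ — single C goes to the following onset.
Result: ri.kal.
Syllable 1 is /ri/: onset /r/, nucleus /i/, coda ∅.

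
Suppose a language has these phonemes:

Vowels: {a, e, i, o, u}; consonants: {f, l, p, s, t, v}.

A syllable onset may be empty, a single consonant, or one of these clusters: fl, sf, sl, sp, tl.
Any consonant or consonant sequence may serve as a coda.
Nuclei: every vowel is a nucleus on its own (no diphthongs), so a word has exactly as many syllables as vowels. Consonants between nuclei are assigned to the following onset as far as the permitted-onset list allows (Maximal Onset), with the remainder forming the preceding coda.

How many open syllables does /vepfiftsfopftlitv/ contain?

Nuclei (vowels): e, i, o, i → 4 syllables.
V1 /e/ – V2 /i/: /pf/ — longest licit onset from the right is /f/, leaving /p/ as coda.
V2 /i/ – V3 /o/: /ftsf/ — longest licit onset from the right is /sf/, leaving /ft/ as coda.
V3 /o/ – V4 /i/: /pftl/; trying suffixes from longest down, /tl/ is the first permitted one, so coda /pf/ | onset /tl/.
Syllabification: vep.fift.sfopf.tlitv.
Classifying each syllable: /vep/ (closed), /fift/ (closed), /sfopf/ (closed), /tlitv/ (closed).
Open syllables: 0.

0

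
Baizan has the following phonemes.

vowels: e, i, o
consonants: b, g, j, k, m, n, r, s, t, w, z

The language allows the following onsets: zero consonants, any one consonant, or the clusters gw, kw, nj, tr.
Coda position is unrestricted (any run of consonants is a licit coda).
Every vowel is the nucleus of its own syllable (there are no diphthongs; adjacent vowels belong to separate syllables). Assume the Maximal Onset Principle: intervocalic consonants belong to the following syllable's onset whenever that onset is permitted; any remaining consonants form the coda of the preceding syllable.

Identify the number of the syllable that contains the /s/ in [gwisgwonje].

1

The vowels are i, o, e — 3 nuclei, so 3 syllables.
Between /i/ (V1) and /o/ (V2): cluster /sgw/ — the longest permitted-onset suffix is /gw/; onset = /gw/, preceding coda = /s/.
Between /o/ (V2) and /e/ (V3): cluster /nj/ — /nj/ is itself a permitted onset, so the whole cluster goes right; preceding coda = ∅.
Syllabification: gwis.gwo.nje.
The /s/ is in the coda of syllable 1 (/gwis/).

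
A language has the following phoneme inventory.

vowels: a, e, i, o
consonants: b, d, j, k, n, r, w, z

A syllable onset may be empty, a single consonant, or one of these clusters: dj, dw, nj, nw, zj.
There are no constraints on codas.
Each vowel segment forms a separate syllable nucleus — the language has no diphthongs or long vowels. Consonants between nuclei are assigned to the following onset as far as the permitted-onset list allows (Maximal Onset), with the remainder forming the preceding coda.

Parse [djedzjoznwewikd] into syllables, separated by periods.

djed.zjoz.nwe.wikd

The vowels are e, o, e, i — 4 nuclei, so 4 syllables.
/e…o/ gap (V1→V2): /dzj/ splits as /d/ + /zj/ (/zj/ is the longest suffix that is a licit onset).
/o…e/ gap (V2→V3): /znw/ — longest licit onset from the right is /nw/, leaving /z/ as coda.
/e…i/ gap (V3→V4): /w/ → onset of the next syllable (single consonants are always licit onsets).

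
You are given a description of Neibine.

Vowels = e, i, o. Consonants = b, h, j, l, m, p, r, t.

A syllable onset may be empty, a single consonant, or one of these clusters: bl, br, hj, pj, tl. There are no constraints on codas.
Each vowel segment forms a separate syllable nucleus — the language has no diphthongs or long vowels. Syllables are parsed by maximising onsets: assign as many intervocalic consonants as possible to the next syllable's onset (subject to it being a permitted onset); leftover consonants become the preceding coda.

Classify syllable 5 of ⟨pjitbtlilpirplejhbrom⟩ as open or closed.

closed

Vowels present: i, i, i, e, o; each is a nucleus, giving 5 syllables.
σ1/σ2 boundary: /tbtl/ — longest licit onset from the right is /tl/, leaving /tb/ as coda.
σ2/σ3 boundary: cluster /lp/ — the longest permitted-onset suffix is /p/; onset = /p/, preceding coda = /l/.
σ3/σ4 boundary: /rpl/ — longest licit onset from the right is /l/, leaving /rp/ as coda.
σ4/σ5 boundary: cluster /jhbr/ — the longest permitted-onset suffix is /br/; onset = /br/, preceding coda = /jh/.
So the parse is pjitb.tlil.pirp.lejh.brom.
Syllable 5 is /brom/ with coda /m/, so it is closed.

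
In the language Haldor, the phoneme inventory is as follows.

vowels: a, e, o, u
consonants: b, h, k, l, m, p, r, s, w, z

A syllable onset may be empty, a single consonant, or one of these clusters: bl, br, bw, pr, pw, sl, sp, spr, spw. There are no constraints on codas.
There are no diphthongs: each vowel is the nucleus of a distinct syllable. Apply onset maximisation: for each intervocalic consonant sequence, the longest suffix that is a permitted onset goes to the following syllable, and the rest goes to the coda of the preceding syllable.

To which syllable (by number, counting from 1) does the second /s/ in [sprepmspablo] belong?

2

The vowels are e, a, o — 3 nuclei, so 3 syllables.
V1 /e/ – V2 /a/: /pmsp/ splits as /pm/ + /sp/ (/sp/ is the longest suffix that is a licit onset).
V2 /a/ – V3 /o/: cluster /bl/ — /bl/ is itself a permitted onset, so the whole cluster goes right; preceding coda = ∅.
Syllabification: sprepm.spa.blo.
The second /s/ is in the onset of syllable 2 (/spa/).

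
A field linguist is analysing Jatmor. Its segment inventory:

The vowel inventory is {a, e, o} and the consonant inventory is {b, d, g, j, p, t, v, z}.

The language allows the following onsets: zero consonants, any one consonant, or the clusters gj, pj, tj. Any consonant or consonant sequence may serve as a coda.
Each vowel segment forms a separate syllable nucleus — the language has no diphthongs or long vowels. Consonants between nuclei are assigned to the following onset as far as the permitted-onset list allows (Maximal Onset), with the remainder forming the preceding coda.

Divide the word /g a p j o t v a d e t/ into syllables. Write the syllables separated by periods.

The vowels are a, o, a, e — 4 nuclei, so 4 syllables.
/a…o/ gap (V1→V2): /pj/ is a licit onset in full, so it all attaches to the next syllable.
/o…a/ gap (V2→V3): /tv/; trying suffixes from longest down, /v/ is the first permitted one, so coda /t/ | onset /v/.
/a…e/ gap (V3→V4): just /d/ — single C goes to the following onset.

ga.pjot.va.det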